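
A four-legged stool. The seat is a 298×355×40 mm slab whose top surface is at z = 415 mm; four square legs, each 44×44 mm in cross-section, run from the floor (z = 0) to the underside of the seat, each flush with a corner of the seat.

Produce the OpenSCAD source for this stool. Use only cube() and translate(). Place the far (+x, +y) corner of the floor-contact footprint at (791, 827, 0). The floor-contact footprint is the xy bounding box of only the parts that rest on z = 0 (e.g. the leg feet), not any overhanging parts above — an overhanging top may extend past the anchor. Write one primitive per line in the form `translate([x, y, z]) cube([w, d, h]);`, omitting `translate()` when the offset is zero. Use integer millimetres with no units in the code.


translate([493, 472, 375]) cube([298, 355, 40]);
translate([493, 472, 0]) cube([44, 44, 375]);
translate([747, 472, 0]) cube([44, 44, 375]);
translate([493, 783, 0]) cube([44, 44, 375]);
translate([747, 783, 0]) cube([44, 44, 375]);


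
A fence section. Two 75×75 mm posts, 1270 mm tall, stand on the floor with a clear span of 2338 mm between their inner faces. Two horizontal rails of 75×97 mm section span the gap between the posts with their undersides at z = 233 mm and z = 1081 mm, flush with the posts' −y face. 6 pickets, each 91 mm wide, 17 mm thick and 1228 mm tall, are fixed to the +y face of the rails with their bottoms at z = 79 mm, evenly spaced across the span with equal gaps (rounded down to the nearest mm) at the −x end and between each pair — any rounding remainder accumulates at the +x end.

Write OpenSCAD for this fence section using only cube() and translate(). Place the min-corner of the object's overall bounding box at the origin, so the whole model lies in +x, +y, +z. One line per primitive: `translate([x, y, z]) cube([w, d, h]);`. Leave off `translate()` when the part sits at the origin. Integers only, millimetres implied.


cube([75, 75, 1270]);
translate([2413, 0, 0]) cube([75, 75, 1270]);
translate([75, 0, 233]) cube([2338, 75, 97]);
translate([75, 0, 1081]) cube([2338, 75, 97]);
translate([331, 75, 79]) cube([91, 17, 1228]);
translate([678, 75, 79]) cube([91, 17, 1228]);
translate([1025, 75, 79]) cube([91, 17, 1228]);
translate([1372, 75, 79]) cube([91, 17, 1228]);
translate([1719, 75, 79]) cube([91, 17, 1228]);
translate([2066, 75, 79]) cube([91, 17, 1228]);


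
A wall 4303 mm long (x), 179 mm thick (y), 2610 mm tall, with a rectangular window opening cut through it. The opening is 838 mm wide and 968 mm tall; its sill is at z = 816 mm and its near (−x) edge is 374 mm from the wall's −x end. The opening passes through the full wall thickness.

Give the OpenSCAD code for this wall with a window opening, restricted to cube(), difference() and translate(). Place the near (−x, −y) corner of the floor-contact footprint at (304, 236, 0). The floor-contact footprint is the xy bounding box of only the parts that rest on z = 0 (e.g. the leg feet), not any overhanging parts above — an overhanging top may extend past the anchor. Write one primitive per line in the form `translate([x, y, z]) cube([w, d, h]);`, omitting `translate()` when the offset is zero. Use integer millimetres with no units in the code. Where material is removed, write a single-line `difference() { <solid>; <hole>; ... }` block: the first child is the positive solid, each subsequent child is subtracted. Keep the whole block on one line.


difference() { translate([304, 236, 0]) cube([4303, 179, 2610]); translate([678, 236, 816]) cube([838, 179, 968]); }


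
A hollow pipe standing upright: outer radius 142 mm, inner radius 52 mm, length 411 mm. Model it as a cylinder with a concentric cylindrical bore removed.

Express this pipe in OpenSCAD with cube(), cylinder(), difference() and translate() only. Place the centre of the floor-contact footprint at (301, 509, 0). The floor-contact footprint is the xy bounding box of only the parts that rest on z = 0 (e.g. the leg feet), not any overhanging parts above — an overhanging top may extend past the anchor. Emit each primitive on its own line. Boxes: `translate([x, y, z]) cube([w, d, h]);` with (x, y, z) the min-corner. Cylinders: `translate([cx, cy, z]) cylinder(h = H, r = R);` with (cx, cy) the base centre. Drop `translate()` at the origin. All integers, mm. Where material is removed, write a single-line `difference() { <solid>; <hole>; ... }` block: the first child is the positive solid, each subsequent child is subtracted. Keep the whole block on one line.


difference() { translate([301, 509, 0]) cylinder(h = 411, r = 142); translate([301, 509, 0]) cylinder(h = 411, r = 52); }


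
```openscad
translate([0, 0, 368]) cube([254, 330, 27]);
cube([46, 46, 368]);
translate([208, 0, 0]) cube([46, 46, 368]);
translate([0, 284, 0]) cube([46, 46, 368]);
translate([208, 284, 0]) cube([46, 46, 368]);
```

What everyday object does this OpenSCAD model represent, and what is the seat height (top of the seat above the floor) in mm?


A stool. The seat height is 395 mm.

A 254×330×27 slab at z = 368 on four corner posts — a stool. The seat top is 368 + 27 = 395 mm.


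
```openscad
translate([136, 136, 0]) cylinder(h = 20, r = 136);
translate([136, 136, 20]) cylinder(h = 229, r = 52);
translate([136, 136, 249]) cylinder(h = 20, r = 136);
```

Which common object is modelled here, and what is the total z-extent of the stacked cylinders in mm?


A spool. The overall height is 269 mm.

Three coaxial cylinders, large–small–large — a spool. Two 20 mm flanges and a 229 mm core give 20 + 229 + 20 = 269 mm.


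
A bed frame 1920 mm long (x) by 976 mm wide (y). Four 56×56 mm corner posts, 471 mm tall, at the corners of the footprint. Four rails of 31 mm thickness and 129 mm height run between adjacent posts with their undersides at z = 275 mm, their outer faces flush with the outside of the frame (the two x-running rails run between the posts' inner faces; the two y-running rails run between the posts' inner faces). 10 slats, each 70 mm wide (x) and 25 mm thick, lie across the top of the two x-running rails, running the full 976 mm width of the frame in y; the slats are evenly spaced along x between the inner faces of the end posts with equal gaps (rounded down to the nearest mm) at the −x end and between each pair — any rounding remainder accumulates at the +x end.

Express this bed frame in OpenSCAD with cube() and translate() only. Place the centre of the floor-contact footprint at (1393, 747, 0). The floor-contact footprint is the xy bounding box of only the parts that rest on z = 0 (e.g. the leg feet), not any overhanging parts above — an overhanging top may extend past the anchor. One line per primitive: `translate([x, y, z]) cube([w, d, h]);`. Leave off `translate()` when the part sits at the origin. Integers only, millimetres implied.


translate([433, 259, 0]) cube([56, 56, 471]);
translate([433, 1179, 0]) cube([56, 56, 471]);
translate([2297, 259, 0]) cube([56, 56, 471]);
translate([2297, 1179, 0]) cube([56, 56, 471]);
translate([489, 259, 275]) cube([1808, 31, 129]);
translate([489, 1204, 275]) cube([1808, 31, 129]);
translate([433, 315, 275]) cube([31, 864, 129]);
translate([2322, 315, 275]) cube([31, 864, 129]);
translate([589, 259, 404]) cube([70, 976, 25]);
translate([759, 259, 404]) cube([70, 976, 25]);
translate([929, 259, 404]) cube([70, 976, 25]);
translate([1099, 259, 404]) cube([70, 976, 25]);
translate([1269, 259, 404]) cube([70, 976, 25]);
translate([1439, 259, 404]) cube([70, 976, 25]);
translate([1609, 259, 404]) cube([70, 976, 25]);
translate([1779, 259, 404]) cube([70, 976, 25]);
translate([1949, 259, 404]) cube([70, 976, 25]);
translate([2119, 259, 404]) cube([70, 976, 25]);


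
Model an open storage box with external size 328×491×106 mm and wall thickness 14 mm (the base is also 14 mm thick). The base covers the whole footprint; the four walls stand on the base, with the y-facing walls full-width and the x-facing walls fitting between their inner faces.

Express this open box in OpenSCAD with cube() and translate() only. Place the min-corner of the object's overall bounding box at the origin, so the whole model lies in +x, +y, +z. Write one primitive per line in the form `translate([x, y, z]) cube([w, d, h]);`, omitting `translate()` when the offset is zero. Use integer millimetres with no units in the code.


cube([328, 491, 14]);
translate([0, 0, 14]) cube([328, 14, 92]);
translate([0, 477, 14]) cube([328, 14, 92]);
translate([0, 14, 14]) cube([14, 463, 92]);
translate([314, 14, 14]) cube([14, 463, 92]);


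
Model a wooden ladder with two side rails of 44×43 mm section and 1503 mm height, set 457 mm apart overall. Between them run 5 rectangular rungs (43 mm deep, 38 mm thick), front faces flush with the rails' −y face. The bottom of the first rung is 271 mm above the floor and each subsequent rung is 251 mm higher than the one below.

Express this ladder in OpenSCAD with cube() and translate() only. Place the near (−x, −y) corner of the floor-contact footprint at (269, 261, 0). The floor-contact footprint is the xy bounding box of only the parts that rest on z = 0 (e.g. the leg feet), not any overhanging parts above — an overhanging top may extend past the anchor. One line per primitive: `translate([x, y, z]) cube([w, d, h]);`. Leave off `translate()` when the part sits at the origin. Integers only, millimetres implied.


// rung span = 457 - 2*44 = 369
// rung[k] z = 271 + k*251
translate([269, 261, 0]) cube([44, 43, 1503]);
translate([682, 261, 0]) cube([44, 43, 1503]);
translate([313, 261, 271]) cube([369, 43, 38]);
translate([313, 261, 522]) cube([369, 43, 38]);
translate([313, 261, 773]) cube([369, 43, 38]);
translate([313, 261, 1024]) cube([369, 43, 38]);
translate([313, 261, 1275]) cube([369, 43, 38]);


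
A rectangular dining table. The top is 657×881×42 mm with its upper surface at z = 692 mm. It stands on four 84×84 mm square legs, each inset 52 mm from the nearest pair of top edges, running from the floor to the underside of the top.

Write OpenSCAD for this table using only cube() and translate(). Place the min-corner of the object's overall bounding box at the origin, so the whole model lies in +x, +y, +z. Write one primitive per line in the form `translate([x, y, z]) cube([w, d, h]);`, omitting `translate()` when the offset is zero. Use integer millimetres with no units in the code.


translate([0, 0, 650]) cube([657, 881, 42]);
translate([52, 52, 0]) cube([84, 84, 650]);
translate([521, 52, 0]) cube([84, 84, 650]);
translate([52, 745, 0]) cube([84, 84, 650]);
translate([521, 745, 0]) cube([84, 84, 650]);


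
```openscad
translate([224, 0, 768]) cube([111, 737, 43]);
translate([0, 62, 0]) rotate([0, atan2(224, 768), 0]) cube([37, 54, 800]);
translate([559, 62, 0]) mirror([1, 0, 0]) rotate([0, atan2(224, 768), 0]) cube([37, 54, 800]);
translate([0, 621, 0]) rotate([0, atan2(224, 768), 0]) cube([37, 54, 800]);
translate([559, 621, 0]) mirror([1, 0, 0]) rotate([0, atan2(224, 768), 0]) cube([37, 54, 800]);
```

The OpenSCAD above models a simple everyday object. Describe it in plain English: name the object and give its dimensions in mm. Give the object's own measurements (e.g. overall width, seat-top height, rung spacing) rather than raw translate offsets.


A sawhorse. A 111×737×43 mm beam (x, y, z) sits on two A-frame leg pairs. Each pair is two raked legs of 37×54 mm section (54 mm along y) splaying symmetrically in x. Each leg rises 768 mm vertically over 224 mm of horizontal reach and is 800 mm long along its own axis. Every leg's outer bottom edge rests on the floor and its outer top edge meets a bottom edge of the beam — the left legs (tilting toward +x) meet the beam's −x bottom edge, the right legs (their mirror images, tilting toward −x) meet its +x bottom edge — so the leg tops tuck under the beam, the beam's underside is 768 mm above the floor, and the feet are 559 mm apart outside-to-outside with the beam centred between them. The two leg pairs are set in 62 mm from either end of the beam.


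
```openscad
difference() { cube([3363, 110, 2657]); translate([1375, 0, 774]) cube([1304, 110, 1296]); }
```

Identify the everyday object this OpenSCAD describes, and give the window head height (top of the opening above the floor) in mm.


A wall with a window opening. The window head height is 2070 mm.

A wall with a rectangular opening subtracted — a window. Sill at z = 774, opening 1296 mm tall, so the head is at 774 + 1296 = 2070 mm.


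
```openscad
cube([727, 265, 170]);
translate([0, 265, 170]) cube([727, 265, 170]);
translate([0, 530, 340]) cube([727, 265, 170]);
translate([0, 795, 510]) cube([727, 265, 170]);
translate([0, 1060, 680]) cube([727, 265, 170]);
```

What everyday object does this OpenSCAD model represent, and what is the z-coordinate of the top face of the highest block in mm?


A staircase. The total rise is 850 mm.

5 identical blocks, each offset up and back from the previous — a staircase. Each step is 170 mm tall and there are 5 of them, so the total rise is 5 × 170 = 850 mm.


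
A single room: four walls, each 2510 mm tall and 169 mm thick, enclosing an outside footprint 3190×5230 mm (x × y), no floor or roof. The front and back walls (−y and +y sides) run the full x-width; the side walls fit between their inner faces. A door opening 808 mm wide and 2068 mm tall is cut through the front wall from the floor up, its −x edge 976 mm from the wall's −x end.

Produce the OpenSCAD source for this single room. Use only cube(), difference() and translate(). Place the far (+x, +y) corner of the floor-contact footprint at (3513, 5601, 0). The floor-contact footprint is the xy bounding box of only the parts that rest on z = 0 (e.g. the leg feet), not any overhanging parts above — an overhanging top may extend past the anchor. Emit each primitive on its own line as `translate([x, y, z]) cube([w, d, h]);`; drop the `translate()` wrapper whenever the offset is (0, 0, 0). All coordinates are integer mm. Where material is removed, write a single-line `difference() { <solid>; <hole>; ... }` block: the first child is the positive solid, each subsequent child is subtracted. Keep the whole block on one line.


difference() { translate([323, 371, 0]) cube([3190, 169, 2510]); translate([1299, 371, 0]) cube([808, 169, 2068]); }
translate([323, 5432, 0]) cube([3190, 169, 2510]);
translate([323, 540, 0]) cube([169, 4892, 2510]);
translate([3344, 540, 0]) cube([169, 4892, 2510]);


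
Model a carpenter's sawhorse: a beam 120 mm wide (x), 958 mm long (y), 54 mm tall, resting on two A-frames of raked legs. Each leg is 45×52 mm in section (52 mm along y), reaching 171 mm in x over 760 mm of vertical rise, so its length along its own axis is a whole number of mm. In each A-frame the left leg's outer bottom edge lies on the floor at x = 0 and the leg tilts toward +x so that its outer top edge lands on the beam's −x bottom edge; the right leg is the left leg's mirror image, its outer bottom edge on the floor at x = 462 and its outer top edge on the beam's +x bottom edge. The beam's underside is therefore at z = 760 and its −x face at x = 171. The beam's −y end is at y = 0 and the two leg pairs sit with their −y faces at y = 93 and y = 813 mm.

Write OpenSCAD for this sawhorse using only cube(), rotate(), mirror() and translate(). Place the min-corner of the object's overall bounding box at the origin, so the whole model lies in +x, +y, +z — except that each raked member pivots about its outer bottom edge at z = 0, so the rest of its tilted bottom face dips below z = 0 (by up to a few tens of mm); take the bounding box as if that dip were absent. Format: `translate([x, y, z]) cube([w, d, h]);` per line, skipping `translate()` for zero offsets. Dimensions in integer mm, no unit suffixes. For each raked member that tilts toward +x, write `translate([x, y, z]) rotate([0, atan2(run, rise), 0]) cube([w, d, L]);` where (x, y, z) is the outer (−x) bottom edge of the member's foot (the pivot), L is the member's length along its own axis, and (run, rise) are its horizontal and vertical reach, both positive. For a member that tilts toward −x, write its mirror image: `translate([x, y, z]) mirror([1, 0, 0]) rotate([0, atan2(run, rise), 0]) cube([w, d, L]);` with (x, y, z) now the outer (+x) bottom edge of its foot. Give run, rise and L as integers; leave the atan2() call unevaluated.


translate([171, 0, 760]) cube([120, 958, 54]);
translate([0, 93, 0]) rotate([0, atan2(171, 760), 0]) cube([45, 52, 779]);
translate([462, 93, 0]) mirror([1, 0, 0]) rotate([0, atan2(171, 760), 0]) cube([45, 52, 779]);
translate([0, 813, 0]) rotate([0, atan2(171, 760), 0]) cube([45, 52, 779]);
translate([462, 813, 0]) mirror([1, 0, 0]) rotate([0, atan2(171, 760), 0]) cube([45, 52, 779]);


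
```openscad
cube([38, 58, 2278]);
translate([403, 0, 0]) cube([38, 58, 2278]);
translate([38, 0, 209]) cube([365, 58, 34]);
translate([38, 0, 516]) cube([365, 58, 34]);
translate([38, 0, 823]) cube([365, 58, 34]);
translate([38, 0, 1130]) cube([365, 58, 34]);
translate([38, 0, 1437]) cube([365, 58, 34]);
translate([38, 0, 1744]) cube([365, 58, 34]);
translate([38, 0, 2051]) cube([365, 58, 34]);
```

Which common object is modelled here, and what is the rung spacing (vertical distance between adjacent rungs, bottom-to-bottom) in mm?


A ladder. The rung spacing is 307 mm.

Two tall 38×58 posts with 7 short bars between them — a ladder. Adjacent rungs sit at z = 209 and z = 516, so the spacing is 516 − 209 = 307 mm.


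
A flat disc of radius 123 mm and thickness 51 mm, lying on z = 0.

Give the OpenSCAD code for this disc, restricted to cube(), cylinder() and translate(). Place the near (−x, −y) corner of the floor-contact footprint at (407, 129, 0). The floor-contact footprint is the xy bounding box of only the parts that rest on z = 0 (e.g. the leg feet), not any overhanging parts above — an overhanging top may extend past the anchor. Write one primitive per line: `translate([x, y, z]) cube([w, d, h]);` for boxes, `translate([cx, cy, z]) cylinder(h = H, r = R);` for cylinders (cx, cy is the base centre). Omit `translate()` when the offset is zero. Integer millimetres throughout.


translate([530, 252, 0]) cylinder(h = 51, r = 123);


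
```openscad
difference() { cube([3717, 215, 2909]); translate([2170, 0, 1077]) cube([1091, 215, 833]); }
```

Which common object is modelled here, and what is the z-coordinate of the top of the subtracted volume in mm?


A wall with a window opening. The window head height is 1910 mm.

A wall with a rectangular opening subtracted — a window. Sill at z = 1077, opening 833 mm tall, so the head is at 1077 + 833 = 1910 mm.


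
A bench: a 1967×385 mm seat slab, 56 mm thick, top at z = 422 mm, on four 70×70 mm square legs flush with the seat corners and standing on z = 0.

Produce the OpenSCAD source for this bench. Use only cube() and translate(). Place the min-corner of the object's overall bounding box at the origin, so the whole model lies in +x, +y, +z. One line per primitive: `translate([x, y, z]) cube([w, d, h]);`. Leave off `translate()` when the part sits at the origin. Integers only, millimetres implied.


// leg_h = 422 − 56 = 366
translate([0, 0, 366]) cube([1967, 385, 56]);
cube([70, 70, 366]);
translate([0, 315, 0]) cube([70, 70, 366]);
translate([1897, 0, 0]) cube([70, 70, 366]);
translate([1897, 315, 0]) cube([70, 70, 366]);


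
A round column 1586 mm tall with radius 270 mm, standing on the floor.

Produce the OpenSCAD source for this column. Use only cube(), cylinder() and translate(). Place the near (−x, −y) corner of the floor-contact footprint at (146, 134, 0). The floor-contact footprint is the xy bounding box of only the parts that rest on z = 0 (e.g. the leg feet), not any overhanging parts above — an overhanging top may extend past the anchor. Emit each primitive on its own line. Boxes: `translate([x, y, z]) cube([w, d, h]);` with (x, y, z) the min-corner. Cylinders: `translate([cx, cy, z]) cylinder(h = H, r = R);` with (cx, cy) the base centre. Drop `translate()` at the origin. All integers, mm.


translate([416, 404, 0]) cylinder(h = 1586, r = 270);


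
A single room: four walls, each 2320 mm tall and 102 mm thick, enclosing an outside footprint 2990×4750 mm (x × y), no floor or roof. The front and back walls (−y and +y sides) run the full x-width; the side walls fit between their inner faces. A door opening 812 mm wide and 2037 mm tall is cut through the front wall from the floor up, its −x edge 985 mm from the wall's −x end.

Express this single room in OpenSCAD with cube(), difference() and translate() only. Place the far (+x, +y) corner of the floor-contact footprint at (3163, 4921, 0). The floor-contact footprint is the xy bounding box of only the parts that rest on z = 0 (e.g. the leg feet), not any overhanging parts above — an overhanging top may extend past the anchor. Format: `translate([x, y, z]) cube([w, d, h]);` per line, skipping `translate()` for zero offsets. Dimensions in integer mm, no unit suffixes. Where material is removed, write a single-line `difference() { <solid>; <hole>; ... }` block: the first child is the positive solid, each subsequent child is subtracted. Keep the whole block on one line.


difference() { translate([173, 171, 0]) cube([2990, 102, 2320]); translate([1158, 171, 0]) cube([812, 102, 2037]); }
translate([173, 4819, 0]) cube([2990, 102, 2320]);
translate([173, 273, 0]) cube([102, 4546, 2320]);
translate([3061, 273, 0]) cube([102, 4546, 2320]);


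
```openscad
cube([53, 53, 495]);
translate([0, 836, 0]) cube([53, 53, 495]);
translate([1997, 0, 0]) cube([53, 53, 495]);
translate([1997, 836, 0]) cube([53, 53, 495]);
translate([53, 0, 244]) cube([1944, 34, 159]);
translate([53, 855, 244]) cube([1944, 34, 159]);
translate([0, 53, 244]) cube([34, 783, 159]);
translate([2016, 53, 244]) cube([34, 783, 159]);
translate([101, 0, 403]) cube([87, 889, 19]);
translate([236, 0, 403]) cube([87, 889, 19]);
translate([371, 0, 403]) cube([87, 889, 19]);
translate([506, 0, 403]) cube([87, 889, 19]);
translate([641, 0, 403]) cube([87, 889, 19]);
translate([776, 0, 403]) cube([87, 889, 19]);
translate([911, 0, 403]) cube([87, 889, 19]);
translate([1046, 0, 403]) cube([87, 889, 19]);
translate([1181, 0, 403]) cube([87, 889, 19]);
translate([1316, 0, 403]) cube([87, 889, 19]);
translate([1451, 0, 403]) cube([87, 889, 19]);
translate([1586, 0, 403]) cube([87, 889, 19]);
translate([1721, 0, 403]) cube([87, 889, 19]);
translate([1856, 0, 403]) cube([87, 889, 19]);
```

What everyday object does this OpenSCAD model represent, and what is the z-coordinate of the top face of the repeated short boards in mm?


A bed frame. The slat-top height is 422 mm.

Four posts, four rails, and a row of slats — a bed frame. Slats sit on the rails at z = 244 + 159 = 403; with slat thickness 19, the top is 422 mm.


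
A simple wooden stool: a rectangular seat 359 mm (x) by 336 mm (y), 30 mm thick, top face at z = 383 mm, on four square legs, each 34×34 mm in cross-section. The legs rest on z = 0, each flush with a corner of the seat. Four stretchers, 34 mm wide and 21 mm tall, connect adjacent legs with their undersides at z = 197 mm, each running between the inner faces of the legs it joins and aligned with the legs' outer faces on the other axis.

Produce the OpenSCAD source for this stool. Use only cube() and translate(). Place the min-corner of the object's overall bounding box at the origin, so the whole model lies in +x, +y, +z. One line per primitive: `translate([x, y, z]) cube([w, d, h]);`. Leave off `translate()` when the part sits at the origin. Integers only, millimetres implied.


translate([0, 0, 353]) cube([359, 336, 30]);
cube([34, 34, 353]);
translate([325, 0, 0]) cube([34, 34, 353]);
translate([0, 302, 0]) cube([34, 34, 353]);
translate([325, 302, 0]) cube([34, 34, 353]);
translate([34, 0, 197]) cube([291, 34, 21]);
translate([34, 302, 197]) cube([291, 34, 21]);
translate([0, 34, 197]) cube([34, 268, 21]);
translate([325, 34, 197]) cube([34, 268, 21]);


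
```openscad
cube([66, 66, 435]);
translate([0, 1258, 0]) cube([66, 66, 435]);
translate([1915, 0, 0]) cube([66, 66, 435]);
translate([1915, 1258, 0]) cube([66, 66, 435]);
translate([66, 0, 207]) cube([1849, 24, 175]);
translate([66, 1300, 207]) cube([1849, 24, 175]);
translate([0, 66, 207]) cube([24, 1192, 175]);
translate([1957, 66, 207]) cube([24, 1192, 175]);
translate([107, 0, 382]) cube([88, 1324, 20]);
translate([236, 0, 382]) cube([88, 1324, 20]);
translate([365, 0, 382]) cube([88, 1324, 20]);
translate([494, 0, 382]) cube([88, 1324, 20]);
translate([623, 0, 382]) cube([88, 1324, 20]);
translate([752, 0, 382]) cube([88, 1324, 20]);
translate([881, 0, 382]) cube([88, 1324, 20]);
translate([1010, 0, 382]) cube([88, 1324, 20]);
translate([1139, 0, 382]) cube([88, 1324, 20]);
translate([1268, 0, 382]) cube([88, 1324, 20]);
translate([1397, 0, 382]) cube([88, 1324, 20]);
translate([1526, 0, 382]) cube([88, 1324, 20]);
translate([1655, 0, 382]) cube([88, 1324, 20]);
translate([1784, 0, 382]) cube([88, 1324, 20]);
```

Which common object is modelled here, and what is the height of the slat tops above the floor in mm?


A bed frame. The slat-top height is 402 mm.

Four posts, four rails, and a row of slats — a bed frame. Slats sit on the rails at z = 207 + 175 = 382; with slat thickness 20, the top is 402 mm.


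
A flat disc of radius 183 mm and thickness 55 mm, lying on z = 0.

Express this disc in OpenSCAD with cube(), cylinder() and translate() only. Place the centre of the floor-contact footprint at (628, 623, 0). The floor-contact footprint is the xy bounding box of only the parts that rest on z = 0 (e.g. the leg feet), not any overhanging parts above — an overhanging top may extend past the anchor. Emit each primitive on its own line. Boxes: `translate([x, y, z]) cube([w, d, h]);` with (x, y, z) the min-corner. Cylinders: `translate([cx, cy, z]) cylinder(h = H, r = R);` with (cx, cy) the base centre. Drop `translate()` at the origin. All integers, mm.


translate([628, 623, 0]) cylinder(h = 55, r = 183);


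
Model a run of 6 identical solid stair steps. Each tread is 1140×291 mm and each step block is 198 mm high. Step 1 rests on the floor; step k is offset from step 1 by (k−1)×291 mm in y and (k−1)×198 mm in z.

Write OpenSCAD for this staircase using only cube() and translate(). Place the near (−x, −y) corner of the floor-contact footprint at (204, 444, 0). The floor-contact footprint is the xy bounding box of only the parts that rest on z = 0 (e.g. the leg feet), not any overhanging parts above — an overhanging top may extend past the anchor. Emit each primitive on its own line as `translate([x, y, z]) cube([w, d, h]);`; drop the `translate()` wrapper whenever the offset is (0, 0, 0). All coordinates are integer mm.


translate([204, 444, 0]) cube([1140, 291, 198]);
translate([204, 735, 198]) cube([1140, 291, 198]);
translate([204, 1026, 396]) cube([1140, 291, 198]);
translate([204, 1317, 594]) cube([1140, 291, 198]);
translate([204, 1608, 792]) cube([1140, 291, 198]);
translate([204, 1899, 990]) cube([1140, 291, 198]);


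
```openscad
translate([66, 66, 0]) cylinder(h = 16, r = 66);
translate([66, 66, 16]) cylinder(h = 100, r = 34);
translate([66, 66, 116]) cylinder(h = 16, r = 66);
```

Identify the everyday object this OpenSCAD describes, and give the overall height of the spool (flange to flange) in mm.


A spool. The overall height is 132 mm.

Three coaxial cylinders, large–small–large — a spool. Two 16 mm flanges and a 100 mm core give 16 + 100 + 16 = 132 mm.


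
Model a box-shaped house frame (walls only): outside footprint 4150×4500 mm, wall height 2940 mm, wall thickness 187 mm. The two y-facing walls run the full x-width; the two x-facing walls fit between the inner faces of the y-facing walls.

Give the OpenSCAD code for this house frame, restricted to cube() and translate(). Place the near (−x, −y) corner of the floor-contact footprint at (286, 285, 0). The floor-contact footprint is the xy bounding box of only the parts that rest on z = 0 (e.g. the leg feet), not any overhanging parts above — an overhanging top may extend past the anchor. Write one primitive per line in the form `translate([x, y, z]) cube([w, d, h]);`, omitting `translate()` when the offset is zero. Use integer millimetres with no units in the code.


translate([286, 285, 0]) cube([4150, 187, 2940]);
translate([286, 4598, 0]) cube([4150, 187, 2940]);
translate([286, 472, 0]) cube([187, 4126, 2940]);
translate([4249, 472, 0]) cube([187, 4126, 2940]);


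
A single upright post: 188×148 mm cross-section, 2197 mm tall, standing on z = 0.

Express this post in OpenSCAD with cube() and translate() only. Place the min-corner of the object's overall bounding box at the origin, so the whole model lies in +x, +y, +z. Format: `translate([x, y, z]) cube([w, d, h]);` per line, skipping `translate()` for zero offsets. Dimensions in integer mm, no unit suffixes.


cube([188, 148, 2197]);


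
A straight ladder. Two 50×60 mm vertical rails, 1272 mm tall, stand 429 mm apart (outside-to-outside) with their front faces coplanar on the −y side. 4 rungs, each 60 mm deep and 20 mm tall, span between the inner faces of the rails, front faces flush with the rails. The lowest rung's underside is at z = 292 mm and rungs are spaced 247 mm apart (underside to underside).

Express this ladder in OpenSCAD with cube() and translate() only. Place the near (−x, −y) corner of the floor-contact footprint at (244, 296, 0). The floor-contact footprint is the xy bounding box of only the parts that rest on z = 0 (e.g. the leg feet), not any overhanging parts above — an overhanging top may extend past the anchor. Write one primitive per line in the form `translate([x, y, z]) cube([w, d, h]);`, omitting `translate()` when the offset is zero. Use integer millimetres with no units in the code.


translate([244, 296, 0]) cube([50, 60, 1272]);
translate([623, 296, 0]) cube([50, 60, 1272]);
translate([294, 296, 292]) cube([329, 60, 20]);
translate([294, 296, 539]) cube([329, 60, 20]);
translate([294, 296, 786]) cube([329, 60, 20]);
translate([294, 296, 1033]) cube([329, 60, 20]);


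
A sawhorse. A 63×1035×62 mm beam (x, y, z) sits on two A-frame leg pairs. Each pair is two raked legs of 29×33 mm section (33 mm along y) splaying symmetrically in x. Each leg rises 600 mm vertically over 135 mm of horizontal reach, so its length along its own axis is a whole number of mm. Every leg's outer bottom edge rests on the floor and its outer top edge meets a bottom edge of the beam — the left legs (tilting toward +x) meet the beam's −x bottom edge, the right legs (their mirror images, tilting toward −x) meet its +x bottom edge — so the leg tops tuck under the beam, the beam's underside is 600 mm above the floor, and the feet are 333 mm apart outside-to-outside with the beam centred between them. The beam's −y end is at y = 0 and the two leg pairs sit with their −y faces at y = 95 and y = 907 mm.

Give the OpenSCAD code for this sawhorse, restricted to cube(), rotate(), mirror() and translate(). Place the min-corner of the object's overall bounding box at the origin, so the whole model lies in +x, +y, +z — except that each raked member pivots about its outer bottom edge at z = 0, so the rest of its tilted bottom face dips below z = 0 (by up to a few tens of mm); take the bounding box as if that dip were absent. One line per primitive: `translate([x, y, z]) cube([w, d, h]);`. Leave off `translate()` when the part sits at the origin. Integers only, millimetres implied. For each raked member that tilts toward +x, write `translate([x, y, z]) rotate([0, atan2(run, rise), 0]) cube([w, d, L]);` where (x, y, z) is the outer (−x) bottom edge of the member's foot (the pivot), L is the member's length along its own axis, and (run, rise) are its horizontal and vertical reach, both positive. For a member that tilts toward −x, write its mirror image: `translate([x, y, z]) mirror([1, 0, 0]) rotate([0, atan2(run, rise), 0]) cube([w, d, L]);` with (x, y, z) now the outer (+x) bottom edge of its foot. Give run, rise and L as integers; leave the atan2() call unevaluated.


translate([135, 0, 600]) cube([63, 1035, 62]);
translate([0, 95, 0]) rotate([0, atan2(135, 600), 0]) cube([29, 33, 615]);
translate([333, 95, 0]) mirror([1, 0, 0]) rotate([0, atan2(135, 600), 0]) cube([29, 33, 615]);
translate([0, 907, 0]) rotate([0, atan2(135, 600), 0]) cube([29, 33, 615]);
translate([333, 907, 0]) mirror([1, 0, 0]) rotate([0, atan2(135, 600), 0]) cube([29, 33, 615]);


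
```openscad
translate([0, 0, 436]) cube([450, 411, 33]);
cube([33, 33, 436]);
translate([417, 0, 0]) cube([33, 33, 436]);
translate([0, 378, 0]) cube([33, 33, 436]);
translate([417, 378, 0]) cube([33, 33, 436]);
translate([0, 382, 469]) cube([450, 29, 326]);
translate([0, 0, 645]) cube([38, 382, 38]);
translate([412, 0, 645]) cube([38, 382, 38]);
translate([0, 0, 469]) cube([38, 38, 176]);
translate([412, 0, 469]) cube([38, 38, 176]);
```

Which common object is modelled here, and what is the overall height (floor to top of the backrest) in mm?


A chair. The overall height is 795 mm.

A slab on four corner posts with a tall panel at the back — a chair. The seat slab sits at z = 436 with thickness 33, and the 326 mm backrest starts at the seat top, so the overall height is 436 + 33 + 326 = 795 mm.


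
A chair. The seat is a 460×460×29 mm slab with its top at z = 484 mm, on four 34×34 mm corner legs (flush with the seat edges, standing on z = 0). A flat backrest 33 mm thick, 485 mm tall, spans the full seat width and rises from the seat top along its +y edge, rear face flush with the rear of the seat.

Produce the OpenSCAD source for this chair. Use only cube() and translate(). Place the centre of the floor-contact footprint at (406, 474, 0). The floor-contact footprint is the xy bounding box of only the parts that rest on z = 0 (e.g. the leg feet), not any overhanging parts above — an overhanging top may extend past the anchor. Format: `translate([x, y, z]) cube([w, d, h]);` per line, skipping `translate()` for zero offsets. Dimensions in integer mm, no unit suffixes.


// leg_h = 484 - 29 = 455
translate([176, 244, 455]) cube([460, 460, 29]);
translate([176, 244, 0]) cube([34, 34, 455]);
translate([602, 244, 0]) cube([34, 34, 455]);
translate([176, 670, 0]) cube([34, 34, 455]);
translate([602, 670, 0]) cube([34, 34, 455]);
translate([176, 671, 484]) cube([460, 33, 485]);


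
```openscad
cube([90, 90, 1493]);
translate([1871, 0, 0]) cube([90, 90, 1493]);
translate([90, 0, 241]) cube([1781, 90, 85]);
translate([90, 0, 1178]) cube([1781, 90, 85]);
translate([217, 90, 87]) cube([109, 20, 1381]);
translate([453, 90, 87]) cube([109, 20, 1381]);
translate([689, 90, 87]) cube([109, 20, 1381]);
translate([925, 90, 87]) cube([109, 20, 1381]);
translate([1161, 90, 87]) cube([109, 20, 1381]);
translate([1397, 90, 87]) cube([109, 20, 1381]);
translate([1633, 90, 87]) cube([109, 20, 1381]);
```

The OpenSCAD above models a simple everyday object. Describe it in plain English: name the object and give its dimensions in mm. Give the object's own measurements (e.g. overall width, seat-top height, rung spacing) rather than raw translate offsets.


A fence section. Two 90×90 mm posts, 1493 mm tall, stand on the floor with a clear span of 1781 mm between their inner faces. Two horizontal rails of 90×85 mm section span the gap between the posts with their undersides at z = 241 mm and z = 1178 mm, flush with the posts' −y face. 7 pickets, each 109 mm wide, 20 mm thick and 1381 mm tall, are fixed to the +y face of the rails with their bottoms at z = 87 mm, spaced across the span with a 127 mm gap after the −x post and between neighbouring pickets, with 129 mm left before the +x post.


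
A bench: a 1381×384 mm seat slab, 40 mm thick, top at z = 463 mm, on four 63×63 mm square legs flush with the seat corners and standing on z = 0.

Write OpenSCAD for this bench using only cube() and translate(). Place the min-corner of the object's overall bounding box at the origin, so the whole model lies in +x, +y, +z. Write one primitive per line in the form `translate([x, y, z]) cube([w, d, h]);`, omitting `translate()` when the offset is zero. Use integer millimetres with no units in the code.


translate([0, 0, 423]) cube([1381, 384, 40]);
cube([63, 63, 423]);
translate([0, 321, 0]) cube([63, 63, 423]);
translate([1318, 0, 0]) cube([63, 63, 423]);
translate([1318, 321, 0]) cube([63, 63, 423]);


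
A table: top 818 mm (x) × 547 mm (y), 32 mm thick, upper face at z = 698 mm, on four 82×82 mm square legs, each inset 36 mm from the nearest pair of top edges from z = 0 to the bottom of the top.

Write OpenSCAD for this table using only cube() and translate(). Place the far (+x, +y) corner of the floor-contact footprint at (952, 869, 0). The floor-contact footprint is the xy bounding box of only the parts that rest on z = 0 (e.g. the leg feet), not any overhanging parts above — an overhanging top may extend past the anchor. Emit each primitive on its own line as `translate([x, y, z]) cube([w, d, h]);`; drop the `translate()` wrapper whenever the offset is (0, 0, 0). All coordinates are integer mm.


translate([170, 358, 666]) cube([818, 547, 32]);
translate([206, 394, 0]) cube([82, 82, 666]);
translate([870, 394, 0]) cube([82, 82, 666]);
translate([206, 787, 0]) cube([82, 82, 666]);
translate([870, 787, 0]) cube([82, 82, 666]);


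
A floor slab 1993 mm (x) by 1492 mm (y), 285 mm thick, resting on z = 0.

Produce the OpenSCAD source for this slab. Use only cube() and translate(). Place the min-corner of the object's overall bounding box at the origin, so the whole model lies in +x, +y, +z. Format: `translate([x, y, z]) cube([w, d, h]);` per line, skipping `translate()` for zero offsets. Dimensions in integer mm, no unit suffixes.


cube([1993, 1492, 285]);


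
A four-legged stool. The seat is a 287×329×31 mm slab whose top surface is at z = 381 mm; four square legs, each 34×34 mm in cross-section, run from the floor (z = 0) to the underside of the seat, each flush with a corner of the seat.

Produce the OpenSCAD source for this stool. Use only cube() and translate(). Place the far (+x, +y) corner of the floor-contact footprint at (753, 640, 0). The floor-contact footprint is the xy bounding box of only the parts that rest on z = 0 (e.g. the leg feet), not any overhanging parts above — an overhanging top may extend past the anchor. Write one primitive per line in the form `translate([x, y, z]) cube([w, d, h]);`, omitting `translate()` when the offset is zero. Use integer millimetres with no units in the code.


translate([466, 311, 350]) cube([287, 329, 31]);
translate([466, 311, 0]) cube([34, 34, 350]);
translate([719, 311, 0]) cube([34, 34, 350]);
translate([466, 606, 0]) cube([34, 34, 350]);
translate([719, 606, 0]) cube([34, 34, 350]);


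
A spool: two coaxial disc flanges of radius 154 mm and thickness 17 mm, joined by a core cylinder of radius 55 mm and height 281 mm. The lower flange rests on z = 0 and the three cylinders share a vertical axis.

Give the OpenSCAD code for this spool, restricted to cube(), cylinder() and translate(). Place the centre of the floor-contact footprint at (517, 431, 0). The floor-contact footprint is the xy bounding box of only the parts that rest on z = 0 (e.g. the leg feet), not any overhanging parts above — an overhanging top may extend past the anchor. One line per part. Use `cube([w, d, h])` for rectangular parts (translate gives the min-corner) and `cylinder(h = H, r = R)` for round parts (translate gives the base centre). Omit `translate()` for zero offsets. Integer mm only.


translate([517, 431, 0]) cylinder(h = 17, r = 154);
translate([517, 431, 17]) cylinder(h = 281, r = 55);
translate([517, 431, 298]) cylinder(h = 17, r = 154);


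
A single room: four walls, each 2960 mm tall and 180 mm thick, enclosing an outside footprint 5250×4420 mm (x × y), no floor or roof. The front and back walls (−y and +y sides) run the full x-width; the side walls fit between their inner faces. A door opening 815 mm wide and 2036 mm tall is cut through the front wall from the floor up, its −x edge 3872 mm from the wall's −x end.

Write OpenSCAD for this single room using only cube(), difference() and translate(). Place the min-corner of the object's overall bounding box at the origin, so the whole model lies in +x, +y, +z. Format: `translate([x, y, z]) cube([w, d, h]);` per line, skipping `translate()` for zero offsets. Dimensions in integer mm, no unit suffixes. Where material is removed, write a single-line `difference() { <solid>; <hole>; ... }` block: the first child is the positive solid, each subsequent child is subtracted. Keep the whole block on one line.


difference() { cube([5250, 180, 2960]); translate([3872, 0, 0]) cube([815, 180, 2036]); }
translate([0, 4240, 0]) cube([5250, 180, 2960]);
translate([0, 180, 0]) cube([180, 4060, 2960]);
translate([5070, 180, 0]) cube([180, 4060, 2960]);
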